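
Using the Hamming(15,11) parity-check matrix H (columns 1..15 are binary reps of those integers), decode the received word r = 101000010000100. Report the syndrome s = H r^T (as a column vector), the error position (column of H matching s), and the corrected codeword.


s = (0, 1, 1, 1)^T, error position = 7, corrected codeword c = 101000110000100

Compute s = H r^T mod 2 one row at a time:
  s_1 = 1 + 0 + 0 + 0 + 0 + 1 + 0 + 0 = 2 ≡ 0 (mod 2).
  s_2 = 0 + 0 + 0 + 0 + 0 + 1 + 0 + 0 = 1 ≡ 1 (mod 2).
  s_3 = 0 + 1 + 0 + 0 + 0 + 0 + 0 + 0 = 1 ≡ 1 (mod 2).
  s_4 = 1 + 1 + 0 + 0 + 0 + 0 + 1 + 0 = 3 ≡ 1 (mod 2).
s = (0, 1, 1, 1)^T — this equals column 7 of H (binary 0111), so error is at position 7.
Correct: flip bit 7 of r = 101000010000100 to get c = 101000110000100.


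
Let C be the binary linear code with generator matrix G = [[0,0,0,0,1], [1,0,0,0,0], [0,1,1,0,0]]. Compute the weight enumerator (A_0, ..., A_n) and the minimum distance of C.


Weight distribution: A_0 = 1, A_1 = 2, A_2 = 2, A_3 = 2, A_4 = 1. Minimum distance d = 1.

Enumerate all 2^3 = 8 messages m ∈ F_2^3.
For each, compute codeword c = mG in F_2^5, then tally its weight.
  m = 000 → c = 00000, weight = 0.
  m = 100 → c = 00001, weight = 1.
  m = 010 → c = 10000, weight = 1.
  m = 110 → c = 10001, weight = 2.
  m = 001 → c = 01100, weight = 2.
  m = 101 → c = 01101, weight = 3.
  m = 011 → c = 11100, weight = 3.
  m = 111 → c = 11101, weight = 4.
Tally weights:
  weight 0: 1 codewords.
  weight 1: 2 codewords.
  weight 2: 2 codewords.
  weight 3: 2 codewords.
  weight 4: 1 codewords.
Minimum distance d = smallest w > 0 with A_w > 0 = 1.
Sanity: Σ A_w = 8 = 2^3 = 8 ✓.


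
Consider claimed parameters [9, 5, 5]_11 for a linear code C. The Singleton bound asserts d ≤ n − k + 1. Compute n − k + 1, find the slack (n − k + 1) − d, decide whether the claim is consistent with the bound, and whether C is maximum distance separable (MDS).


Singleton RHS = n − k + 1 = 5, slack = 0, bound satisfied, MDS.

Singleton bound: d ≤ n − k + 1.
Here n = 9, k = 5, so n − k + 1 = 5.
Given d = 5, check d ≤ 5: YES.
Slack = (n − k + 1) − d = 0.
The code is MDS (slack = 0).
Description: the claimed parameters are [9, 5, 5]_11; such a code would be MDS (meets Singleton bound).


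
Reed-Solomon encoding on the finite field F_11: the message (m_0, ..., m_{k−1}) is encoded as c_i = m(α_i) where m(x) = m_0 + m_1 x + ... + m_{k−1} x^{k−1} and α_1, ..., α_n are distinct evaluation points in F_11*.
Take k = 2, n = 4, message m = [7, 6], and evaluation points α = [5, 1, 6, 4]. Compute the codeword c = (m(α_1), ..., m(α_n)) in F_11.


c = [4, 2, 10, 9]

Message polynomial: m(x) = 7 + 6·x (mod 11).
For each evaluation point α_i, compute m(α_i) mod 11:
  α_1 = 5: Horner steps 6 → 4, so m(5) = 4.
  α_2 = 1: Horner steps 6 → 2, so m(1) = 2.
  α_3 = 6: Horner steps 6 → 10, so m(6) = 10.
  α_4 = 4: Horner steps 6 → 9, so m(4) = 9.
Codeword c = [4, 2, 10, 9] ∈ F_11^4.


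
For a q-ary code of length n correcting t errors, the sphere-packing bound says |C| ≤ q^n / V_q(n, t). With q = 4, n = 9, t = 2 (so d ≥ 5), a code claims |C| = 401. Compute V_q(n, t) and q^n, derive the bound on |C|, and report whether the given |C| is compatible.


V_q(n, t) = 352, q^n = 262144, Hamming bound = 744, |C| = 401 ≤ bound (satisfied).

Step 1: Compute V_q(n, t) = Σ_{j=0}^2 C(n, j) (q−1)^j.
  j = 0: C(9,0)·(3)^0 = 1·1 = 1.
  j = 1: C(9,1)·(3)^1 = 9·3 = 27.
  j = 2: C(9,2)·(3)^2 = 36·9 = 324.
  V_q(n, t) = 1 + 27 + 324 = 352.
Step 2: q^n = 4^9 = 262144.
Step 3: Hamming bound ⌊q^n / V_q(n,t)⌋ = ⌊262144/352⌋ = 744.
Step 4: Compare |C| = 401 to 744: satisfied.
The claimed |C| lies below the Hamming bound.


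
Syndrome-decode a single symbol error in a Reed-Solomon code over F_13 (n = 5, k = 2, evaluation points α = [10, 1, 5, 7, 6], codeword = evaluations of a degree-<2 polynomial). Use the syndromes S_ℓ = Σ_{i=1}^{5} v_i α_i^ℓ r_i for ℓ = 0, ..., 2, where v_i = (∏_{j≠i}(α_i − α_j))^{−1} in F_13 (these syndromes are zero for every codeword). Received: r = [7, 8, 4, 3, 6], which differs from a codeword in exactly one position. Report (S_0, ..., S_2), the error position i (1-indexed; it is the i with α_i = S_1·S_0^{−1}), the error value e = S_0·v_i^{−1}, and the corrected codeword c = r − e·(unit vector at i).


S = (5, 12, 8), error at position 3, error magnitude e = 8, c = [7, 8, 9, 3, 6].

Step 1: column multipliers v_i = (∏_{j≠i}(α_i − α_j))^{−1} mod 13.
  i = 1 (α = 10): (10−1)(10−5)(10−7)(10−6) = 9·5·3·4 = 540 ≡ 7, so v_1 = 7^{−1} = 2 (mod 13).
  i = 2 (α = 1): (1−10)(1−5)(1−7)(1−6) = (−9)·(−4)·(−6)·(−5) = 1080 ≡ 1, so v_2 = 1^{−1} = 1 (mod 13).
  i = 3 (α = 5): (5−10)(5−1)(5−7)(5−6) = (−5)·4·(−2)·(−1) = −40 ≡ 12, so v_3 = 12^{−1} = 12 (mod 13).
  i = 4 (α = 7): (7−10)(7−1)(7−5)(7−6) = (−3)·6·2·1 = −36 ≡ 3, so v_4 = 3^{−1} = 9 (mod 13).
  i = 5 (α = 6): (6−10)(6−1)(6−5)(6−7) = (−4)·5·1·(−1) = 20 ≡ 7, so v_5 = 7^{−1} = 2 (mod 13).
  v = [2, 1, 12, 9, 2].
Step 2: syndromes of r = [7, 8, 4, 3, 6] (all sums mod 13).
  S_0 = Σ v_i r_i = 2·7 + 1·8 + 12·4 + 9·3 + 2·6 = 109 ≡ 5.
  S_1 = Σ v_i α_i r_i = 2·10·7 + 1·1·8 + 12·5·4 + 9·7·3 + 2·6·6 = 649 ≡ 12.
  α_i^2 mod 13 = [9, 1, 12, 10, 10].
  S_2 = Σ v_i α_i^2 r_i = 2·9·7 + 1·1·8 + 12·12·4 + 9·10·3 + 2·10·6 = 1100 ≡ 8.
  S = (5, 12, 8) ≠ 0, so r is not a codeword (an error is present).
Step 3: locate the error. For a single error e at position i, S_ℓ = v_i·e·α_i^ℓ, so α_err = S_1/S_0.
  S_0^{−1} = 5^{−1} = 8 (mod 13), so α_err = 12·8 = 96 ≡ 5 = α_3. Error position i = 3.
  Consistency check: S_2/S_1 = 8·12 = 96 ≡ 5 = α_err ✓ (single-error assumption holds).
Step 4: error magnitude e = S_0/v_3 = S_0·∏_{j≠3}(α_3 − α_j) = 5·12 = 60 ≡ 8 (mod 13).
Step 5: correct position 3: c_3 = r_3 − e = 4 − 8 ≡ 9 (mod 13). Hence c = [7, 8, 9, 3, 6].
  Check: interpolating c through the α_i gives m(x) = 11 + 10·x (degree < 2) with m(α_i) = c_i for every i, so c is indeed a codeword.


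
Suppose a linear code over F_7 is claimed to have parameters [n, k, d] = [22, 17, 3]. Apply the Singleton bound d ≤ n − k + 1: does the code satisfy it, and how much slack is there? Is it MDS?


Singleton RHS = n − k + 1 = 6, slack = 3, bound satisfied, not MDS.

Singleton bound: d ≤ n − k + 1.
Here n = 22, k = 17, so n − k + 1 = 6.
Given d = 3, check d ≤ 6: YES.
Slack = (n − k + 1) − d = 3.
The code is NOT MDS (slack = 3 > 0).
Description: the claimed parameters are [22, 17, 3]_7; such a code would be non-MDS.


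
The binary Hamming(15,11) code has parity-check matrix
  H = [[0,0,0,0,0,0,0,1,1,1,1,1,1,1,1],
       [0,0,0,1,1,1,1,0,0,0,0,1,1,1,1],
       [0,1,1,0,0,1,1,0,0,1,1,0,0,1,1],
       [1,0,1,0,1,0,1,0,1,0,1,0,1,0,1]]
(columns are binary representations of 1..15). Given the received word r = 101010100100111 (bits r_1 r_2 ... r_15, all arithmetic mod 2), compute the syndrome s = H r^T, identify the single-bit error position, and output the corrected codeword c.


s = (0, 1, 1, 0)^T, error position = 6, corrected codeword c = 101011100100111

Compute s = H r^T mod 2 one row at a time:
  s_1 = 0 + 0 + 1 + 0 + 0 + 1 + 1 + 1 = 4 ≡ 0 (mod 2).
  s_2 = 0 + 1 + 0 + 1 + 0 + 1 + 1 + 1 = 5 ≡ 1 (mod 2).
  s_3 = 0 + 1 + 0 + 1 + 1 + 0 + 1 + 1 = 5 ≡ 1 (mod 2).
  s_4 = 1 + 1 + 1 + 1 + 0 + 0 + 1 + 1 = 6 ≡ 0 (mod 2).
s = (0, 1, 1, 0)^T — this equals column 6 of H (binary 0110), so error is at position 6.
Correct: flip bit 6 of r = 101010100100111 to get c = 101011100100111.


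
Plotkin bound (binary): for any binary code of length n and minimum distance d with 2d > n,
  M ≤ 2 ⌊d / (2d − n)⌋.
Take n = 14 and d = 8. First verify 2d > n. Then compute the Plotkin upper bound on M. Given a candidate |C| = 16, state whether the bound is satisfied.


Plotkin bound M ≤ 8; given |C| = 16 > bound (violated).

Check applicability: 2d = 16, n = 14.
2d − n = 2 > 0, so Plotkin applies.
Compute d/(2d−n) = 8/2 ≈ 4.0000.
⌊d/(2d−n)⌋ = 4.
Plotkin bound: M ≤ 2·4 = 8.
Given |C| = 16, check: VIOLATED.
This |C| is above the Plotkin bound, so no binary code with n = 14, d = 8 and 16 codewords exists.


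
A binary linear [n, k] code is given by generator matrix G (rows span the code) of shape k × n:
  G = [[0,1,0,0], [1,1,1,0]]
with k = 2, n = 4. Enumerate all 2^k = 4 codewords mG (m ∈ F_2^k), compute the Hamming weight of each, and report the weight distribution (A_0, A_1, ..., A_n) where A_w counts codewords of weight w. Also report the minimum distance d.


Weight distribution: A_0 = 1, A_1 = 1, A_2 = 1, A_3 = 1. Minimum distance d = 1.

Enumerate all 2^2 = 4 messages m ∈ F_2^2.
For each, compute codeword c = mG in F_2^4, then tally its weight.
  m = 00 → c = 0000, weight = 0.
  m = 10 → c = 0100, weight = 1.
  m = 01 → c = 1110, weight = 3.
  m = 11 → c = 1010, weight = 2.
Tally weights:
  weight 0: 1 codewords.
  weight 1: 1 codewords.
  weight 2: 1 codewords.
  weight 3: 1 codewords.
Minimum distance d = smallest w > 0 with A_w > 0 = 1.
Sanity: Σ A_w = 4 = 2^2 = 4 ✓.


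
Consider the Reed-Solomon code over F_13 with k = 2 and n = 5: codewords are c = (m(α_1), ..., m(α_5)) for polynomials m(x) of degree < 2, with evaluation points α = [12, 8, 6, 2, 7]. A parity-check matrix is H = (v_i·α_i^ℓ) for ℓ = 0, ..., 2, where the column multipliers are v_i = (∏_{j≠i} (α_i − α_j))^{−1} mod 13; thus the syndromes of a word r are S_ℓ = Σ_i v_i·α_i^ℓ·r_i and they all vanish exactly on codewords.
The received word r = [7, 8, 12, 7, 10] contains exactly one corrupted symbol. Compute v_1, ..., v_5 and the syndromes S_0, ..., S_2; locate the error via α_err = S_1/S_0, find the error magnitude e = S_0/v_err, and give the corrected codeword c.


S = (5, 8, 5), error at position 1, error magnitude e = 7, c = [0, 8, 12, 7, 10].

Step 1: column multipliers v_i = (∏_{j≠i}(α_i − α_j))^{−1} mod 13.
  i = 1 (α = 12): (12−8)(12−6)(12−2)(12−7) = 4·6·10·5 = 1200 ≡ 4, so v_1 = 4^{−1} = 10 (mod 13).
  i = 2 (α = 8): (8−12)(8−6)(8−2)(8−7) = (−4)·2·6·1 = −48 ≡ 4, so v_2 = 4^{−1} = 10 (mod 13).
  i = 3 (α = 6): (6−12)(6−8)(6−2)(6−7) = (−6)·(−2)·4·(−1) = −48 ≡ 4, so v_3 = 4^{−1} = 10 (mod 13).
  i = 4 (α = 2): (2−12)(2−8)(2−6)(2−7) = (−10)·(−6)·(−4)·(−5) = 1200 ≡ 4, so v_4 = 4^{−1} = 10 (mod 13).
  i = 5 (α = 7): (7−12)(7−8)(7−6)(7−2) = (−5)·(−1)·1·5 = 25 ≡ 12, so v_5 = 12^{−1} = 12 (mod 13).
  v = [10, 10, 10, 10, 12].
Step 2: syndromes of r = [7, 8, 12, 7, 10] (all sums mod 13).
  S_0 = Σ v_i r_i = 10·7 + 10·8 + 10·12 + 10·7 + 12·10 = 460 ≡ 5.
  S_1 = Σ v_i α_i r_i = 10·12·7 + 10·8·8 + 10·6·12 + 10·2·7 + 12·7·10 = 3180 ≡ 8.
  α_i^2 mod 13 = [1, 12, 10, 4, 10].
  S_2 = Σ v_i α_i^2 r_i = 10·1·7 + 10·12·8 + 10·10·12 + 10·4·7 + 12·10·10 = 3710 ≡ 5.
  S = (5, 8, 5) ≠ 0, so r is not a codeword (an error is present).
Step 3: locate the error. For a single error e at position i, S_ℓ = v_i·e·α_i^ℓ, so α_err = S_1/S_0.
  S_0^{−1} = 5^{−1} = 8 (mod 13), so α_err = 8·8 = 64 ≡ 12 = α_1. Error position i = 1.
  Consistency check: S_2/S_1 = 5·5 = 25 ≡ 12 = α_err ✓ (single-error assumption holds).
Step 4: error magnitude e = S_0/v_1 = S_0·∏_{j≠1}(α_1 − α_j) = 5·4 = 20 ≡ 7 (mod 13).
Step 5: correct position 1: c_1 = r_1 − e = 7 − 7 ≡ 0 (mod 13). Hence c = [0, 8, 12, 7, 10].
  Check: interpolating c through the α_i gives m(x) = 11 + 11·x (degree < 2) with m(α_i) = c_i for every i, so c is indeed a codeword.


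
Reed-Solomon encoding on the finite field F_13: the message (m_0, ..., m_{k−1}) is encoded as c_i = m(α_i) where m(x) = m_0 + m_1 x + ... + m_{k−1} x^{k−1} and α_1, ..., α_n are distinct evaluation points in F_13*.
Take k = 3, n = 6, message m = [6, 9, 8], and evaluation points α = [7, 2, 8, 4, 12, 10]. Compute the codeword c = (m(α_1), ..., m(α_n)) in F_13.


c = [6, 4, 5, 1, 5, 12]

Message polynomial: m(x) = 6 + 9·x + 8·x^2 (mod 13).
For each evaluation point α_i, compute m(α_i) mod 13:
  α_1 = 7: Horner steps 8 → 0 → 6, so m(7) = 6.
  α_2 = 2: Horner steps 8 → 12 → 4, so m(2) = 4.
  α_3 = 8: Horner steps 8 → 8 → 5, so m(8) = 5.
  α_4 = 4: Horner steps 8 → 2 → 1, so m(4) = 1.
  α_5 = 12: Horner steps 8 → 1 → 5, so m(12) = 5.
  α_6 = 10: Horner steps 8 → 11 → 12, so m(10) = 12.
Codeword c = [6, 4, 5, 1, 5, 12] ∈ F_13^6.


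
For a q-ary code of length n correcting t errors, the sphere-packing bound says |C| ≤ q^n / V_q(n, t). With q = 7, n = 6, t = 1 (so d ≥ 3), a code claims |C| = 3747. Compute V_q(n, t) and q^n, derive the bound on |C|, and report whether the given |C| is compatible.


V_q(n, t) = 37, q^n = 117649, Hamming bound = 3179, |C| = 3747 > bound (violated).

Step 1: Compute V_q(n, t) = Σ_{j=0}^1 C(n, j) (q−1)^j.
  j = 0: C(6,0)·(6)^0 = 1·1 = 1.
  j = 1: C(6,1)·(6)^1 = 6·6 = 36.
  V_q(n, t) = 1 + 36 = 37.
Step 2: q^n = 7^6 = 117649.
Step 3: Hamming bound ⌊q^n / V_q(n,t)⌋ = ⌊117649/37⌋ = 3179.
Step 4: Compare |C| = 3747 to 3179: violated.
The claimed |C| lies above the Hamming bound, so no 7-ary code of length 6 with d ≥ 3 can have 3747 codewords.


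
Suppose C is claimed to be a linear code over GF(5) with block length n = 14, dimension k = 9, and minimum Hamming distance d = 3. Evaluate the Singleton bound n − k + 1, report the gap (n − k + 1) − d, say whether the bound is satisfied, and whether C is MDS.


Singleton RHS = n − k + 1 = 6, slack = 3, bound satisfied, not MDS.

Singleton bound: d ≤ n − k + 1.
Here n = 14, k = 9, so n − k + 1 = 6.
Given d = 3, check d ≤ 6: YES.
Slack = (n − k + 1) − d = 3.
The code is NOT MDS (slack = 3 > 0).
Description: the claimed parameters are [14, 9, 3]_5; such a code would be non-MDS.


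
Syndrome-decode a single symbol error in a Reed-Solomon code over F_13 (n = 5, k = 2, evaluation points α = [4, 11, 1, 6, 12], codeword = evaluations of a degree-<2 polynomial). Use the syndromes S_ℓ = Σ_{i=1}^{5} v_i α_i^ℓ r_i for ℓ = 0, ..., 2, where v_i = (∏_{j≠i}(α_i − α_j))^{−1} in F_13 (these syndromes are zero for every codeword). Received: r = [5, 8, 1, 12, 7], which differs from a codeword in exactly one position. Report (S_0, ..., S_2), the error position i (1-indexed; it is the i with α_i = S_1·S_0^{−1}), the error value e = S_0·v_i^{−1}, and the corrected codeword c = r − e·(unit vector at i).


S = (11, 4, 5), error at position 2, error magnitude e = 11, c = [5, 10, 1, 12, 7].

Step 1: column multipliers v_i = (∏_{j≠i}(α_i − α_j))^{−1} mod 13.
  i = 1 (α = 4): (4−11)(4−1)(4−6)(4−12) = (−7)·3·(−2)·(−8) = −336 ≡ 2, so v_1 = 2^{−1} = 7 (mod 13).
  i = 2 (α = 11): (11−4)(11−1)(11−6)(11−12) = 7·10·5·(−1) = −350 ≡ 1, so v_2 = 1^{−1} = 1 (mod 13).
  i = 3 (α = 1): (1−4)(1−11)(1−6)(1−12) = (−3)·(−10)·(−5)·(−11) = 1650 ≡ 12, so v_3 = 12^{−1} = 12 (mod 13).
  i = 4 (α = 6): (6−4)(6−11)(6−1)(6−12) = 2·(−5)·5·(−6) = 300 ≡ 1, so v_4 = 1^{−1} = 1 (mod 13).
  i = 5 (α = 12): (12−4)(12−11)(12−1)(12−6) = 8·1·11·6 = 528 ≡ 8, so v_5 = 8^{−1} = 5 (mod 13).
  v = [7, 1, 12, 1, 5].
Step 2: syndromes of r = [5, 8, 1, 12, 7] (all sums mod 13).
  S_0 = Σ v_i r_i = 7·5 + 1·8 + 12·1 + 1·12 + 5·7 = 102 ≡ 11.
  S_1 = Σ v_i α_i r_i = 7·4·5 + 1·11·8 + 12·1·1 + 1·6·12 + 5·12·7 = 732 ≡ 4.
  α_i^2 mod 13 = [3, 4, 1, 10, 1].
  S_2 = Σ v_i α_i^2 r_i = 7·3·5 + 1·4·8 + 12·1·1 + 1·10·12 + 5·1·7 = 304 ≡ 5.
  S = (11, 4, 5) ≠ 0, so r is not a codeword (an error is present).
Step 3: locate the error. For a single error e at position i, S_ℓ = v_i·e·α_i^ℓ, so α_err = S_1/S_0.
  S_0^{−1} = 11^{−1} = 6 (mod 13), so α_err = 4·6 = 24 ≡ 11 = α_2. Error position i = 2.
  Consistency check: S_2/S_1 = 5·10 = 50 ≡ 11 = α_err ✓ (single-error assumption holds).
Step 4: error magnitude e = S_0/v_2 = S_0·∏_{j≠2}(α_2 − α_j) = 11·1 = 11 ≡ 11 (mod 13).
Step 5: correct position 2: c_2 = r_2 − e = 8 − 11 ≡ 10 (mod 13). Hence c = [5, 10, 1, 12, 7].
  Check: interpolating c through the α_i gives m(x) = 4 + 10·x (degree < 2) with m(α_i) = c_i for every i, so c is indeed a codeword.


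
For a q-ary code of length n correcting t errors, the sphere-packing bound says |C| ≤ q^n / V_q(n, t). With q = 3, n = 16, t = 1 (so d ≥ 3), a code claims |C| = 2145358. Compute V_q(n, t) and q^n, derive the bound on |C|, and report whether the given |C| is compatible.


V_q(n, t) = 33, q^n = 43046721, Hamming bound = 1304446, |C| = 2145358 > bound (violated).

Step 1: Compute V_q(n, t) = Σ_{j=0}^1 C(n, j) (q−1)^j.
  j = 0: C(16,0)·(2)^0 = 1·1 = 1.
  j = 1: C(16,1)·(2)^1 = 16·2 = 32.
  V_q(n, t) = 1 + 32 = 33.
Step 2: q^n = 3^16 = 43046721.
Step 3: Hamming bound ⌊q^n / V_q(n,t)⌋ = ⌊43046721/33⌋ = 1304446.
Step 4: Compare |C| = 2145358 to 1304446: violated.
The claimed |C| lies above the Hamming bound, so no 3-ary code of length 16 with d ≥ 3 can have 2145358 codewords.


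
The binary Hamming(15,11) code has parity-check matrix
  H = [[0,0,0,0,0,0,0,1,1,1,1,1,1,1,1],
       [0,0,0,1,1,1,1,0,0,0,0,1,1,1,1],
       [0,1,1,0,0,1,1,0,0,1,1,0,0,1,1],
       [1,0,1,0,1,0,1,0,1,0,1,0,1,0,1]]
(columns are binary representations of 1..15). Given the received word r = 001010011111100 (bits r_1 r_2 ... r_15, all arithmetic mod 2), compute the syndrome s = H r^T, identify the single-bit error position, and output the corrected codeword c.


s = (0, 1, 1, 1)^T, error position = 7, corrected codeword c = 001010111111100

Compute s = H r^T mod 2 one row at a time:
  s_1 = 1 + 1 + 1 + 1 + 1 + 1 + 0 + 0 = 6 ≡ 0 (mod 2).
  s_2 = 0 + 1 + 0 + 0 + 1 + 1 + 0 + 0 = 3 ≡ 1 (mod 2).
  s_3 = 0 + 1 + 0 + 0 + 1 + 1 + 0 + 0 = 3 ≡ 1 (mod 2).
  s_4 = 0 + 1 + 1 + 0 + 1 + 1 + 1 + 0 = 5 ≡ 1 (mod 2).
s = (0, 1, 1, 1)^T — this equals column 7 of H (binary 0111), so error is at position 7.
Correct: flip bit 7 of r = 001010011111100 to get c = 001010111111100.


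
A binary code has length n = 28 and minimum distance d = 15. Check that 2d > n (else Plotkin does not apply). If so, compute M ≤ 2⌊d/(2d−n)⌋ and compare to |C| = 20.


Plotkin bound M ≤ 14; given |C| = 20 > bound (violated).

Check applicability: 2d = 30, n = 28.
2d − n = 2 > 0, so Plotkin applies.
Compute d/(2d−n) = 15/2 ≈ 7.5000.
⌊d/(2d−n)⌋ = 7.
Plotkin bound: M ≤ 2·7 = 14.
Given |C| = 20, check: VIOLATED.
This |C| is above the Plotkin bound, so no binary code with n = 28, d = 15 and 20 codewords exists.


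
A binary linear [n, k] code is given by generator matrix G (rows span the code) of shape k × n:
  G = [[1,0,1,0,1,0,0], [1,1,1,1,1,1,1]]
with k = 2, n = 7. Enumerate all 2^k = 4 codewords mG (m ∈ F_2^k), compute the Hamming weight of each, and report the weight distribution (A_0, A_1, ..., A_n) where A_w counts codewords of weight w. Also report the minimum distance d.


Weight distribution: A_0 = 1, A_3 = 1, A_4 = 1, A_7 = 1. Minimum distance d = 3.

Enumerate all 2^2 = 4 messages m ∈ F_2^2.
For each, compute codeword c = mG in F_2^7, then tally its weight.
  m = 00 → c = 0000000, weight = 0.
  m = 10 → c = 1010100, weight = 3.
  m = 01 → c = 1111111, weight = 7.
  m = 11 → c = 0101011, weight = 4.
Tally weights:
  weight 0: 1 codewords.
  weight 3: 1 codewords.
  weight 4: 1 codewords.
  weight 7: 1 codewords.
Minimum distance d = smallest w > 0 with A_w > 0 = 3.
Sanity: Σ A_w = 4 = 2^2 = 4 ✓.


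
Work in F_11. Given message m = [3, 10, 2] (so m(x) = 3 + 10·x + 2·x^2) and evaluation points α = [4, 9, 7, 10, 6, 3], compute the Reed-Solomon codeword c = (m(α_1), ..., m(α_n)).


c = [9, 2, 6, 6, 3, 7]

Message polynomial: m(x) = 3 + 10·x + 2·x^2 (mod 11).
For each evaluation point α_i, compute m(α_i) mod 11:
  α_1 = 4: Horner steps 2 → 7 → 9, so m(4) = 9.
  α_2 = 9: Horner steps 2 → 6 → 2, so m(9) = 2.
  α_3 = 7: Horner steps 2 → 2 → 6, so m(7) = 6.
  α_4 = 10: Horner steps 2 → 8 → 6, so m(10) = 6.
  α_5 = 6: Horner steps 2 → 0 → 3, so m(6) = 3.
  α_6 = 3: Horner steps 2 → 5 → 7, so m(3) = 7.
Codeword c = [9, 2, 6, 6, 3, 7] ∈ F_11^6.


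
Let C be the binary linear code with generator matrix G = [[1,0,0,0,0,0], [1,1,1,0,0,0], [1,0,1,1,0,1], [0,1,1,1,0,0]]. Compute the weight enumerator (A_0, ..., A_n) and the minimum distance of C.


Weight distribution: A_0 = 1, A_1 = 2, A_2 = 4, A_3 = 6, A_4 = 3. Minimum distance d = 1.

Enumerate all 2^4 = 16 messages m ∈ F_2^4.
For each, compute codeword c = mG in F_2^6, then tally its weight.
  m = 0000 → c = 000000, weight = 0.
  m = 1000 → c = 100000, weight = 1.
  m = 0100 → c = 111000, weight = 3.
  m = 1100 → c = 011000, weight = 2.
  m = 0010 → c = 101101, weight = 4.
  m = 1010 → c = 001101, weight = 3.
  m = 0110 → c = 010101, weight = 3.
  m = 1110 → c = 110101, weight = 4.
  m = 0001 → c = 011100, weight = 3.
  m = 1001 → c = 111100, weight = 4.
  m = 0101 → c = 100100, weight = 2.
  m = 1101 → c = 000100, weight = 1.
  m = 0011 → c = 110001, weight = 3.
  m = 1011 → c = 010001, weight = 2.
  m = 0111 → c = 001001, weight = 2.
  m = 1111 → c = 101001, weight = 3.
Tally weights:
  weight 0: 1 codewords.
  weight 1: 2 codewords.
  weight 2: 4 codewords.
  weight 3: 6 codewords.
  weight 4: 3 codewords.
Minimum distance d = smallest w > 0 with A_w > 0 = 1.
Sanity: Σ A_w = 16 = 2^4 = 16 ✓.


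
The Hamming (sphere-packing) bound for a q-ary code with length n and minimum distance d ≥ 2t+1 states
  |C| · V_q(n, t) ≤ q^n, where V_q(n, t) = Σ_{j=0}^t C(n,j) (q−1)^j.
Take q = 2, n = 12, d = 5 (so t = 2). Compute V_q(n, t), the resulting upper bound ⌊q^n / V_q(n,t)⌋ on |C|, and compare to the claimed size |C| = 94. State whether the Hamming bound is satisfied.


V_q(n, t) = 79, q^n = 4096, Hamming bound = 51, |C| = 94 > bound (violated).

Step 1: Compute V_q(n, t) = Σ_{j=0}^2 C(n, j) (q−1)^j.
  j = 0: C(12,0)·(1)^0 = 1·1 = 1.
  j = 1: C(12,1)·(1)^1 = 12·1 = 12.
  j = 2: C(12,2)·(1)^2 = 66·1 = 66.
  V_q(n, t) = 1 + 12 + 66 = 79.
Step 2: q^n = 2^12 = 4096.
Step 3: Hamming bound ⌊q^n / V_q(n,t)⌋ = ⌊4096/79⌋ = 51.
Step 4: Compare |C| = 94 to 51: violated.
The claimed |C| lies above the Hamming bound, so no 2-ary code of length 12 with d ≥ 5 can have 94 codewords.


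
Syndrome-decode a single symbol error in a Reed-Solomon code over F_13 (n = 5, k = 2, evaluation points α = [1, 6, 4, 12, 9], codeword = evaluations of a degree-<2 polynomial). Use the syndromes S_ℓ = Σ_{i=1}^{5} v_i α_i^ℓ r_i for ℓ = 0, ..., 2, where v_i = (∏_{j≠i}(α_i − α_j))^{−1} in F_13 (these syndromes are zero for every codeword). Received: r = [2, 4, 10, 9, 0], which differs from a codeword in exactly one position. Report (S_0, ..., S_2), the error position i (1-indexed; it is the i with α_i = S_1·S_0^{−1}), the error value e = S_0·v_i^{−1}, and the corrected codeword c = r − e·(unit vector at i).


S = (11, 5, 7), error at position 3, error magnitude e = 12, c = [2, 4, 11, 9, 0].

Step 1: column multipliers v_i = (∏_{j≠i}(α_i − α_j))^{−1} mod 13.
  i = 1 (α = 1): (1−6)(1−4)(1−12)(1−9) = (−5)·(−3)·(−11)·(−8) = 1320 ≡ 7, so v_1 = 7^{−1} = 2 (mod 13).
  i = 2 (α = 6): (6−1)(6−4)(6−12)(6−9) = 5·2·(−6)·(−3) = 180 ≡ 11, so v_2 = 11^{−1} = 6 (mod 13).
  i = 3 (α = 4): (4−1)(4−6)(4−12)(4−9) = 3·(−2)·(−8)·(−5) = −240 ≡ 7, so v_3 = 7^{−1} = 2 (mod 13).
  i = 4 (α = 12): (12−1)(12−6)(12−4)(12−9) = 11·6·8·3 = 1584 ≡ 11, so v_4 = 11^{−1} = 6 (mod 13).
  i = 5 (α = 9): (9−1)(9−6)(9−4)(9−12) = 8·3·5·(−3) = −360 ≡ 4, so v_5 = 4^{−1} = 10 (mod 13).
  v = [2, 6, 2, 6, 10].
Step 2: syndromes of r = [2, 4, 10, 9, 0] (all sums mod 13).
  S_0 = Σ v_i r_i = 2·2 + 6·4 + 2·10 + 6·9 + 10·0 = 102 ≡ 11.
  S_1 = Σ v_i α_i r_i = 2·1·2 + 6·6·4 + 2·4·10 + 6·12·9 + 10·9·0 = 876 ≡ 5.
  α_i^2 mod 13 = [1, 10, 3, 1, 3].
  S_2 = Σ v_i α_i^2 r_i = 2·1·2 + 6·10·4 + 2·3·10 + 6·1·9 + 10·3·0 = 358 ≡ 7.
  S = (11, 5, 7) ≠ 0, so r is not a codeword (an error is present).
Step 3: locate the error. For a single error e at position i, S_ℓ = v_i·e·α_i^ℓ, so α_err = S_1/S_0.
  S_0^{−1} = 11^{−1} = 6 (mod 13), so α_err = 5·6 = 30 ≡ 4 = α_3. Error position i = 3.
  Consistency check: S_2/S_1 = 7·8 = 56 ≡ 4 = α_err ✓ (single-error assumption holds).
Step 4: error magnitude e = S_0/v_3 = S_0·∏_{j≠3}(α_3 − α_j) = 11·7 = 77 ≡ 12 (mod 13).
Step 5: correct position 3: c_3 = r_3 − e = 10 − 12 ≡ 11 (mod 13). Hence c = [2, 4, 11, 9, 0].
  Check: interpolating c through the α_i gives m(x) = 12 + 3·x (degree < 2) with m(α_i) = c_i for every i, so c is indeed a codeword.


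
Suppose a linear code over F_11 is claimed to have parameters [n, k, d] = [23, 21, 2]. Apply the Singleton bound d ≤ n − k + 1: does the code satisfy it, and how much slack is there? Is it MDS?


Singleton RHS = n − k + 1 = 3, slack = 1, bound satisfied, not MDS.

Singleton bound: d ≤ n − k + 1.
Here n = 23, k = 21, so n − k + 1 = 3.
Given d = 2, check d ≤ 3: YES.
Slack = (n − k + 1) − d = 1.
The code is NOT MDS (slack = 1 > 0).
Description: the claimed parameters are [23, 21, 2]_11; such a code would be non-MDS.


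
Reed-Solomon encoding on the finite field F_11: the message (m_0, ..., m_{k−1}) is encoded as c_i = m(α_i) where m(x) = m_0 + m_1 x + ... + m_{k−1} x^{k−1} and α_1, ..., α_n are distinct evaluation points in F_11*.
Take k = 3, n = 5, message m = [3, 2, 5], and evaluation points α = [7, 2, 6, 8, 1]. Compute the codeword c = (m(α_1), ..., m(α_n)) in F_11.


c = [9, 5, 8, 9, 10]

Message polynomial: m(x) = 3 + 2·x + 5·x^2 (mod 11).
For each evaluation point α_i, compute m(α_i) mod 11:
  α_1 = 7: Horner steps 5 → 4 → 9, so m(7) = 9.
  α_2 = 2: Horner steps 5 → 1 → 5, so m(2) = 5.
  α_3 = 6: Horner steps 5 → 10 → 8, so m(6) = 8.
  α_4 = 8: Horner steps 5 → 9 → 9, so m(8) = 9.
  α_5 = 1: Horner steps 5 → 7 → 10, so m(1) = 10.
Codeword c = [9, 5, 8, 9, 10] ∈ F_11^5.


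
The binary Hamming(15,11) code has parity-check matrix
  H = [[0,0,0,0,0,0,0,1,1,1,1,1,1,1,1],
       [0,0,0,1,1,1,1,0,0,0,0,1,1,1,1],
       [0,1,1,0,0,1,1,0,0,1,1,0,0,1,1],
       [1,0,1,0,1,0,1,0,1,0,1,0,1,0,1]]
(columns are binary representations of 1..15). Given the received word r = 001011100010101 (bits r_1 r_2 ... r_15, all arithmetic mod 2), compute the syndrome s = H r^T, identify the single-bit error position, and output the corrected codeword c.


s = (1, 1, 1, 0)^T, error position = 14, corrected codeword c = 001011100010111

Compute s = H r^T mod 2 one row at a time:
  s_1 = 0 + 0 + 0 + 1 + 0 + 1 + 0 + 1 = 3 ≡ 1 (mod 2).
  s_2 = 0 + 1 + 1 + 1 + 0 + 1 + 0 + 1 = 5 ≡ 1 (mod 2).
  s_3 = 0 + 1 + 1 + 1 + 0 + 1 + 0 + 1 = 5 ≡ 1 (mod 2).
  s_4 = 0 + 1 + 1 + 1 + 0 + 1 + 1 + 1 = 6 ≡ 0 (mod 2).
s = (1, 1, 1, 0)^T — this equals column 14 of H (binary 1110), so error is at position 14.
Correct: flip bit 14 of r = 001011100010101 to get c = 001011100010111.


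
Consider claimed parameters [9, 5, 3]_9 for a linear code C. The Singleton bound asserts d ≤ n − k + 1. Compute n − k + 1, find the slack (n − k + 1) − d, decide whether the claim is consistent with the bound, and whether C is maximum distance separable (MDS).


Singleton RHS = n − k + 1 = 5, slack = 2, bound satisfied, not MDS.

Singleton bound: d ≤ n − k + 1.
Here n = 9, k = 5, so n − k + 1 = 5.
Given d = 3, check d ≤ 5: YES.
Slack = (n − k + 1) − d = 2.
The code is NOT MDS (slack = 2 > 0).
Description: the claimed parameters are [9, 5, 3]_9; such a code would be non-MDS.


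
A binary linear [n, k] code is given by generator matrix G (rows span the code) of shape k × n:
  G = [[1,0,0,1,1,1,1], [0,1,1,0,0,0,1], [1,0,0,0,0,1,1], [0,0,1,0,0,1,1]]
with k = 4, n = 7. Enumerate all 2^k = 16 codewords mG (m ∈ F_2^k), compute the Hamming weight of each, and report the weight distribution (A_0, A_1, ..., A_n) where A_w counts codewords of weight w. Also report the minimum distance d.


Weight distribution: A_0 = 1, A_2 = 3, A_3 = 4, A_4 = 3, A_5 = 4, A_6 = 1. Minimum distance d = 2.

Enumerate all 2^4 = 16 messages m ∈ F_2^4.
For each, compute codeword c = mG in F_2^7, then tally its weight.
  m = 0000 → c = 0000000, weight = 0.
  m = 1000 → c = 1001111, weight = 5.
  m = 0100 → c = 0110001, weight = 3.
  m = 1100 → c = 1111110, weight = 6.
  m = 0010 → c = 1000011, weight = 3.
  m = 1010 → c = 0001100, weight = 2.
  m = 0110 → c = 1110010, weight = 4.
  m = 1110 → c = 0111101, weight = 5.
  m = 0001 → c = 0010011, weight = 3.
  m = 1001 → c = 1011100, weight = 4.
  m = 0101 → c = 0100010, weight = 2.
  m = 1101 → c = 1101101, weight = 5.
  m = 0011 → c = 1010000, weight = 2.
  m = 1011 → c = 0011111, weight = 5.
  m = 0111 → c = 1100001, weight = 3.
  m = 1111 → c = 0101110, weight = 4.
Tally weights:
  weight 0: 1 codewords.
  weight 2: 3 codewords.
  weight 3: 4 codewords.
  weight 4: 3 codewords.
  weight 5: 4 codewords.
  weight 6: 1 codewords.
Minimum distance d = smallest w > 0 with A_w > 0 = 2.
Sanity: Σ A_w = 16 = 2^4 = 16 ✓.


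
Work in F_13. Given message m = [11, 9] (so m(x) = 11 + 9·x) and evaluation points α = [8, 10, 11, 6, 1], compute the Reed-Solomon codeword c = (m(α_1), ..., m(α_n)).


c = [5, 10, 6, 0, 7]

Message polynomial: m(x) = 11 + 9·x (mod 13).
For each evaluation point α_i, compute m(α_i) mod 13:
  α_1 = 8: Horner steps 9 → 5, so m(8) = 5.
  α_2 = 10: Horner steps 9 → 10, so m(10) = 10.
  α_3 = 11: Horner steps 9 → 6, so m(11) = 6.
  α_4 = 6: Horner steps 9 → 0, so m(6) = 0.
  α_5 = 1: Horner steps 9 → 7, so m(1) = 7.
Codeword c = [5, 10, 6, 0, 7] ∈ F_13^5.


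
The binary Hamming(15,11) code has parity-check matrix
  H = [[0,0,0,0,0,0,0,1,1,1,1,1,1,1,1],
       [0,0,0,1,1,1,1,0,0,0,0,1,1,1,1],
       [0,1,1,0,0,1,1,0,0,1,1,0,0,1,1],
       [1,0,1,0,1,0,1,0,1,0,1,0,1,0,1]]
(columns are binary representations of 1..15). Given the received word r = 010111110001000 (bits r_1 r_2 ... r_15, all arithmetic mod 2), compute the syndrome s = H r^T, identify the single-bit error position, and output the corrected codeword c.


s = (0, 1, 1, 0)^T, error position = 6, corrected codeword c = 010110110001000

Compute s = H r^T mod 2 one row at a time:
  s_1 = 1 + 0 + 0 + 0 + 1 + 0 + 0 + 0 = 2 ≡ 0 (mod 2).
  s_2 = 1 + 1 + 1 + 1 + 1 + 0 + 0 + 0 = 5 ≡ 1 (mod 2).
  s_3 = 1 + 0 + 1 + 1 + 0 + 0 + 0 + 0 = 3 ≡ 1 (mod 2).
  s_4 = 0 + 0 + 1 + 1 + 0 + 0 + 0 + 0 = 2 ≡ 0 (mod 2).
s = (0, 1, 1, 0)^T — this equals column 6 of H (binary 0110), so error is at position 6.
Correct: flip bit 6 of r = 010111110001000 to get c = 010110110001000.


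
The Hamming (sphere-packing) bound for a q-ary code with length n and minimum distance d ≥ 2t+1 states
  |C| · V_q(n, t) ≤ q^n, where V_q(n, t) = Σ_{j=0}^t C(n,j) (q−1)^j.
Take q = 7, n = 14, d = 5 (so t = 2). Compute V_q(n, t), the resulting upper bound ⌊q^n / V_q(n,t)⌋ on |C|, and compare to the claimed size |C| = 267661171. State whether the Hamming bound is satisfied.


V_q(n, t) = 3361, q^n = 678223072849, Hamming bound = 201792047, |C| = 267661171 > bound (violated).

Step 1: Compute V_q(n, t) = Σ_{j=0}^2 C(n, j) (q−1)^j.
  j = 0: C(14,0)·(6)^0 = 1·1 = 1.
  j = 1: C(14,1)·(6)^1 = 14·6 = 84.
  j = 2: C(14,2)·(6)^2 = 91·36 = 3276.
  V_q(n, t) = 1 + 84 + 3276 = 3361.
Step 2: q^n = 7^14 = 678223072849.
Step 3: Hamming bound ⌊q^n / V_q(n,t)⌋ = ⌊678223072849/3361⌋ = 201792047.
Step 4: Compare |C| = 267661171 to 201792047: violated.
The claimed |C| lies above the Hamming bound, so no 7-ary code of length 14 with d ≥ 5 can have 267661171 codewords.


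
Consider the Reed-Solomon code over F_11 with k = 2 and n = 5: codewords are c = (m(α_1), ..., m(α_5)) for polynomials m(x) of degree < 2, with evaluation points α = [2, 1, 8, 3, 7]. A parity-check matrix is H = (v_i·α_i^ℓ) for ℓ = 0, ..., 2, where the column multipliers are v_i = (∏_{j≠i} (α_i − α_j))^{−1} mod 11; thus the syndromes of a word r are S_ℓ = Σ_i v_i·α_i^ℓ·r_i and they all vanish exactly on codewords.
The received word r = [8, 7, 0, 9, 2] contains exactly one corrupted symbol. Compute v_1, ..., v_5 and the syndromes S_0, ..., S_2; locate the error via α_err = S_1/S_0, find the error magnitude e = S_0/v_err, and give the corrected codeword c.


S = (8, 9, 6), error at position 3, error magnitude e = 8, c = [8, 7, 3, 9, 2].

Step 1: column multipliers v_i = (∏_{j≠i}(α_i − α_j))^{−1} mod 11.
  i = 1 (α = 2): (2−1)(2−8)(2−3)(2−7) = 1·(−6)·(−1)·(−5) = −30 ≡ 3, so v_1 = 3^{−1} = 4 (mod 11).
  i = 2 (α = 1): (1−2)(1−8)(1−3)(1−7) = (−1)·(−7)·(−2)·(−6) = 84 ≡ 7, so v_2 = 7^{−1} = 8 (mod 11).
  i = 3 (α = 8): (8−2)(8−1)(8−3)(8−7) = 6·7·5·1 = 210 ≡ 1, so v_3 = 1^{−1} = 1 (mod 11).
  i = 4 (α = 3): (3−2)(3−1)(3−8)(3−7) = 1·2·(−5)·(−4) = 40 ≡ 7, so v_4 = 7^{−1} = 8 (mod 11).
  i = 5 (α = 7): (7−2)(7−1)(7−8)(7−3) = 5·6·(−1)·4 = −120 ≡ 1, so v_5 = 1^{−1} = 1 (mod 11).
  v = [4, 8, 1, 8, 1].
Step 2: syndromes of r = [8, 7, 0, 9, 2] (all sums mod 11).
  S_0 = Σ v_i r_i = 4·8 + 8·7 + 1·0 + 8·9 + 1·2 = 162 ≡ 8.
  S_1 = Σ v_i α_i r_i = 4·2·8 + 8·1·7 + 1·8·0 + 8·3·9 + 1·7·2 = 350 ≡ 9.
  α_i^2 mod 11 = [4, 1, 9, 9, 5].
  S_2 = Σ v_i α_i^2 r_i = 4·4·8 + 8·1·7 + 1·9·0 + 8·9·9 + 1·5·2 = 842 ≡ 6.
  S = (8, 9, 6) ≠ 0, so r is not a codeword (an error is present).
Step 3: locate the error. For a single error e at position i, S_ℓ = v_i·e·α_i^ℓ, so α_err = S_1/S_0.
  S_0^{−1} = 8^{−1} = 7 (mod 11), so α_err = 9·7 = 63 ≡ 8 = α_3. Error position i = 3.
  Consistency check: S_2/S_1 = 6·5 = 30 ≡ 8 = α_err ✓ (single-error assumption holds).
Step 4: error magnitude e = S_0/v_3 = S_0·∏_{j≠3}(α_3 − α_j) = 8·1 = 8 ≡ 8 (mod 11).
Step 5: correct position 3: c_3 = r_3 − e = 0 − 8 ≡ 3 (mod 11). Hence c = [8, 7, 3, 9, 2].
  Check: interpolating c through the α_i gives m(x) = 6 + 1·x (degree < 2) with m(α_i) = c_i for every i, so c is indeed a codeword.


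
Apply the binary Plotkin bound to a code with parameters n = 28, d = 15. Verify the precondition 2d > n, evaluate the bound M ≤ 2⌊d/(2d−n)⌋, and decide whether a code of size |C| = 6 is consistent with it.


Plotkin bound M ≤ 14; given |C| = 6 ≤ bound (satisfied).

Check applicability: 2d = 30, n = 28.
2d − n = 2 > 0, so Plotkin applies.
Compute d/(2d−n) = 15/2 ≈ 7.5000.
⌊d/(2d−n)⌋ = 7.
Plotkin bound: M ≤ 2·7 = 14.
Given |C| = 6, check: satisfied.
This |C| is below the Plotkin bound.


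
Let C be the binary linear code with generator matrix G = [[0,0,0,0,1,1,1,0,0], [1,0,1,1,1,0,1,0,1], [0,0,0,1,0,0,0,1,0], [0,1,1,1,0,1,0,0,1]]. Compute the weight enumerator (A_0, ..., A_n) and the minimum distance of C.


Weight distribution: A_0 = 1, A_2 = 2, A_3 = 1, A_4 = 1, A_5 = 6, A_6 = 4, A_7 = 1. Minimum distance d = 2.

Enumerate all 2^4 = 16 messages m ∈ F_2^4.
For each, compute codeword c = mG in F_2^9, then tally its weight.
  m = 0000 → c = 000000000, weight = 0.
  m = 1000 → c = 000011100, weight = 3.
  m = 0100 → c = 101110101, weight = 6.
  m = 1100 → c = 101101001, weight = 5.
  m = 0010 → c = 000100010, weight = 2.
  m = 1010 → c = 000111110, weight = 5.
  m = 0110 → c = 101010111, weight = 6.
  m = 1110 → c = 101001011, weight = 5.
  m = 0001 → c = 011101001, weight = 5.
  m = 1001 → c = 011110101, weight = 6.
  m = 0101 → c = 110011100, weight = 5.
  m = 1101 → c = 110000000, weight = 2.
  m = 0011 → c = 011001011, weight = 5.
  m = 1011 → c = 011010111, weight = 6.
  m = 0111 → c = 110111110, weight = 7.
  m = 1111 → c = 110100010, weight = 4.
Tally weights:
  weight 0: 1 codewords.
  weight 2: 2 codewords.
  weight 3: 1 codewords.
  weight 4: 1 codewords.
  weight 5: 6 codewords.
  weight 6: 4 codewords.
  weight 7: 1 codewords.
Minimum distance d = smallest w > 0 with A_w > 0 = 2.
Sanity: Σ A_w = 16 = 2^4 = 16 ✓.


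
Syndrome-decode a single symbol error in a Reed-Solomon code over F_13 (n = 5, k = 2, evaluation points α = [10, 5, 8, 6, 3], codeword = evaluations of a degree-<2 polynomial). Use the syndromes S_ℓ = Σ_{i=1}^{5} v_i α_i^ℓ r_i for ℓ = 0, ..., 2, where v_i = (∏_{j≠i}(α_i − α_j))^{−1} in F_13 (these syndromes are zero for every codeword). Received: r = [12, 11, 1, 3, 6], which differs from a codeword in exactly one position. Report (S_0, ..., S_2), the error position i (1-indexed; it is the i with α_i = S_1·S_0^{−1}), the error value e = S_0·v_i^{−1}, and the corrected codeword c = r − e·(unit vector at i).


S = (8, 1, 5), error at position 2, error magnitude e = 7, c = [12, 4, 1, 3, 6].

Step 1: column multipliers v_i = (∏_{j≠i}(α_i − α_j))^{−1} mod 13.
  i = 1 (α = 10): (10−5)(10−8)(10−6)(10−3) = 5·2·4·7 = 280 ≡ 7, so v_1 = 7^{−1} = 2 (mod 13).
  i = 2 (α = 5): (5−10)(5−8)(5−6)(5−3) = (−5)·(−3)·(−1)·2 = −30 ≡ 9, so v_2 = 9^{−1} = 3 (mod 13).
  i = 3 (α = 8): (8−10)(8−5)(8−6)(8−3) = (−2)·3·2·5 = −60 ≡ 5, so v_3 = 5^{−1} = 8 (mod 13).
  i = 4 (α = 6): (6−10)(6−5)(6−8)(6−3) = (−4)·1·(−2)·3 = 24 ≡ 11, so v_4 = 11^{−1} = 6 (mod 13).
  i = 5 (α = 3): (3−10)(3−5)(3−8)(3−6) = (−7)·(−2)·(−5)·(−3) = 210 ≡ 2, so v_5 = 2^{−1} = 7 (mod 13).
  v = [2, 3, 8, 6, 7].
Step 2: syndromes of r = [12, 11, 1, 3, 6] (all sums mod 13).
  S_0 = Σ v_i r_i = 2·12 + 3·11 + 8·1 + 6·3 + 7·6 = 125 ≡ 8.
  S_1 = Σ v_i α_i r_i = 2·10·12 + 3·5·11 + 8·8·1 + 6·6·3 + 7·3·6 = 703 ≡ 1.
  α_i^2 mod 13 = [9, 12, 12, 10, 9].
  S_2 = Σ v_i α_i^2 r_i = 2·9·12 + 3·12·11 + 8·12·1 + 6·10·3 + 7·9·6 = 1266 ≡ 5.
  S = (8, 1, 5) ≠ 0, so r is not a codeword (an error is present).
Step 3: locate the error. For a single error e at position i, S_ℓ = v_i·e·α_i^ℓ, so α_err = S_1/S_0.
  S_0^{−1} = 8^{−1} = 5 (mod 13), so α_err = 1·5 = 5 ≡ 5 = α_2. Error position i = 2.
  Consistency check: S_2/S_1 = 5·1 = 5 ≡ 5 = α_err ✓ (single-error assumption holds).
Step 4: error magnitude e = S_0/v_2 = S_0·∏_{j≠2}(α_2 − α_j) = 8·9 = 72 ≡ 7 (mod 13).
Step 5: correct position 2: c_2 = r_2 − e = 11 − 7 ≡ 4 (mod 13). Hence c = [12, 4, 1, 3, 6].
  Check: interpolating c through the α_i gives m(x) = 9 + 12·x (degree < 2) with m(α_i) = c_i for every i, so c is indeed a codeword.


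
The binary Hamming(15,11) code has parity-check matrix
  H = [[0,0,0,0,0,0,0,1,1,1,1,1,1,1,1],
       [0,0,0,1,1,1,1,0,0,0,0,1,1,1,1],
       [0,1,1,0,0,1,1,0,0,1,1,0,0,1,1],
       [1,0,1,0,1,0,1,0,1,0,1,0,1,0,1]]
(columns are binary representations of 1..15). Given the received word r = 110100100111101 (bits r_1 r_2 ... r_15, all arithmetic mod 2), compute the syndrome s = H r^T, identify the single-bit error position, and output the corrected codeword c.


s = (1, 1, 1, 1)^T, error position = 15, corrected codeword c = 110100100111100

Compute s = H r^T mod 2 one row at a time:
  s_1 = 0 + 0 + 1 + 1 + 1 + 1 + 0 + 1 = 5 ≡ 1 (mod 2).
  s_2 = 1 + 0 + 0 + 1 + 1 + 1 + 0 + 1 = 5 ≡ 1 (mod 2).
  s_3 = 1 + 0 + 0 + 1 + 1 + 1 + 0 + 1 = 5 ≡ 1 (mod 2).
  s_4 = 1 + 0 + 0 + 1 + 0 + 1 + 1 + 1 = 5 ≡ 1 (mod 2).
s = (1, 1, 1, 1)^T — this equals column 15 of H (binary 1111), so error is at position 15.
Correct: flip bit 15 of r = 110100100111101 to get c = 110100100111100.


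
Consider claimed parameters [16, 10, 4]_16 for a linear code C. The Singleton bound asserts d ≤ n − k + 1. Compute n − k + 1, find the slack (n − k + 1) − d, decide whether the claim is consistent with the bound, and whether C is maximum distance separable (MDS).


Singleton RHS = n − k + 1 = 7, slack = 3, bound satisfied, not MDS.

Singleton bound: d ≤ n − k + 1.
Here n = 16, k = 10, so n − k + 1 = 7.
Given d = 4, check d ≤ 7: YES.
Slack = (n − k + 1) − d = 3.
The code is NOT MDS (slack = 3 > 0).
Description: the claimed parameters are [16, 10, 4]_16; such a code would be non-MDS.
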